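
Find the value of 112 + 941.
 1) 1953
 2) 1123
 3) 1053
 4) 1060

112 + 941 = 1053
3) 1053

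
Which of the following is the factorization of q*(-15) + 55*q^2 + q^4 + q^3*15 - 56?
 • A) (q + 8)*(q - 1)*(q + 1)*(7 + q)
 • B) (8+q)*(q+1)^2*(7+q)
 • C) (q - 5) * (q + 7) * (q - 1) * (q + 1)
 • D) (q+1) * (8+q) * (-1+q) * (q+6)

We need to factor q*(-15) + 55*q^2 + q^4 + q^3*15 - 56.
The factored form is (q + 8)*(q - 1)*(q + 1)*(7 + q).
A) (q + 8)*(q - 1)*(q + 1)*(7 + q)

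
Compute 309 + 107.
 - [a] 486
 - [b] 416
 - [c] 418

309 + 107 = 416
b) 416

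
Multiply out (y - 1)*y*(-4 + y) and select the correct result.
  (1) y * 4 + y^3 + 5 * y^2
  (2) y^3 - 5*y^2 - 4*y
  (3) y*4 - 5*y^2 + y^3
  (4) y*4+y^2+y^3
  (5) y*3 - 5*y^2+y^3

Expanding (y - 1)*y*(-4 + y):
= y*4 - 5*y^2 + y^3
3) y*4 - 5*y^2 + y^3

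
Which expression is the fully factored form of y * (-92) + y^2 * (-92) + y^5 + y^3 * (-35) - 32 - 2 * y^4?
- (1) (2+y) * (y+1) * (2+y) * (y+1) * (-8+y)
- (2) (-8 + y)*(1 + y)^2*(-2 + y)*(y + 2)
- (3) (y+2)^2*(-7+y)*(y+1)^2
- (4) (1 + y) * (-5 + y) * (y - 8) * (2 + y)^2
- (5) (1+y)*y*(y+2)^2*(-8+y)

We need to factor y * (-92) + y^2 * (-92) + y^5 + y^3 * (-35) - 32 - 2 * y^4.
The factored form is (2+y) * (y+1) * (2+y) * (y+1) * (-8+y).
1) (2+y) * (y+1) * (2+y) * (y+1) * (-8+y)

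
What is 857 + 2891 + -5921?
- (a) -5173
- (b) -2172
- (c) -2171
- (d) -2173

First: 857 + 2891 = 3748
Then: 3748 + -5921 = -2173
d) -2173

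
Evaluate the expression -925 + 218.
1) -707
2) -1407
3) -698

-925 + 218 = -707
1) -707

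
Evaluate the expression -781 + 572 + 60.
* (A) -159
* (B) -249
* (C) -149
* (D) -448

First: -781 + 572 = -209
Then: -209 + 60 = -149
C) -149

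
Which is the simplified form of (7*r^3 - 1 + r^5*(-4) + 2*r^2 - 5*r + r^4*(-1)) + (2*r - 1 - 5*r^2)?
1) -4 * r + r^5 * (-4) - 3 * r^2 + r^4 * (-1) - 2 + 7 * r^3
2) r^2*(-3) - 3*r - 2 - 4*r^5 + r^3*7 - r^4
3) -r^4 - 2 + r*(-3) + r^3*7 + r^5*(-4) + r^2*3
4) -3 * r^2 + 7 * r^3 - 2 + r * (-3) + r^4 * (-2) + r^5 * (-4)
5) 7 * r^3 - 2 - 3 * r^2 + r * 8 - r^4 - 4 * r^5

Adding the polynomials and combining like terms:
(7*r^3 - 1 + r^5*(-4) + 2*r^2 - 5*r + r^4*(-1)) + (2*r - 1 - 5*r^2)
= r^2*(-3) - 3*r - 2 - 4*r^5 + r^3*7 - r^4
2) r^2*(-3) - 3*r - 2 - 4*r^5 + r^3*7 - r^4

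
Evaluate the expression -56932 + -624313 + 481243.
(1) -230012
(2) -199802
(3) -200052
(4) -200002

First: -56932 + -624313 = -681245
Then: -681245 + 481243 = -200002
4) -200002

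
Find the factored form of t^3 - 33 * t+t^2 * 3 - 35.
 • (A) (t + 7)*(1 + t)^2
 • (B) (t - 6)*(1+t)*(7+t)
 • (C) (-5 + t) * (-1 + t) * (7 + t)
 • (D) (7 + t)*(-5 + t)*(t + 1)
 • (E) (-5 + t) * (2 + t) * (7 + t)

We need to factor t^3 - 33 * t+t^2 * 3 - 35.
The factored form is (7 + t)*(-5 + t)*(t + 1).
D) (7 + t)*(-5 + t)*(t + 1)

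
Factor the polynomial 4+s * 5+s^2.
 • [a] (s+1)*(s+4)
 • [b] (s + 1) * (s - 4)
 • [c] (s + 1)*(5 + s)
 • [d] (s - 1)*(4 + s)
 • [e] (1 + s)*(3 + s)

We need to factor 4+s * 5+s^2.
The factored form is (s+1)*(s+4).
a) (s+1)*(s+4)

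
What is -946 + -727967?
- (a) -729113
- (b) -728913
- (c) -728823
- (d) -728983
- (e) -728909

-946 + -727967 = -728913
b) -728913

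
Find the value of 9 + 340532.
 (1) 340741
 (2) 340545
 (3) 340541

9 + 340532 = 340541
3) 340541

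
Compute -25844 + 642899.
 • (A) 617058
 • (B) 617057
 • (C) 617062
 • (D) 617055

-25844 + 642899 = 617055
D) 617055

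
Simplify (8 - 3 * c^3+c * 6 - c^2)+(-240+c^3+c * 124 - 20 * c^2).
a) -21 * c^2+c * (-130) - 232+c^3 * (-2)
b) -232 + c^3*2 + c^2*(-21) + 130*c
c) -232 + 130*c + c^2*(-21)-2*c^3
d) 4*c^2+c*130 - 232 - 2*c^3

Adding the polynomials and combining like terms:
(8 - 3*c^3 + c*6 - c^2) + (-240 + c^3 + c*124 - 20*c^2)
= -232 + 130*c + c^2*(-21)-2*c^3
c) -232 + 130*c + c^2*(-21)-2*c^3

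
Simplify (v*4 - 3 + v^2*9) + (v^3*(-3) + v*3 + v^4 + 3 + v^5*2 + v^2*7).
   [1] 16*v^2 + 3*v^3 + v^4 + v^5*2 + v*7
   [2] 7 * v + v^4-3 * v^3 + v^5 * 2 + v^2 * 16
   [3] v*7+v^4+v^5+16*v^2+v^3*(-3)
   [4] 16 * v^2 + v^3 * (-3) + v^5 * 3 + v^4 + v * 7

Adding the polynomials and combining like terms:
(v*4 - 3 + v^2*9) + (v^3*(-3) + v*3 + v^4 + 3 + v^5*2 + v^2*7)
= 7 * v + v^4-3 * v^3 + v^5 * 2 + v^2 * 16
2) 7 * v + v^4-3 * v^3 + v^5 * 2 + v^2 * 16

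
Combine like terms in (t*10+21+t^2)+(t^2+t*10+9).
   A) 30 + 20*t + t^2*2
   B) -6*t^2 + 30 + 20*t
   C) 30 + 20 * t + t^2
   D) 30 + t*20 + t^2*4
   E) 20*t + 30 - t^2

Adding the polynomials and combining like terms:
(t*10 + 21 + t^2) + (t^2 + t*10 + 9)
= 30 + 20*t + t^2*2
A) 30 + 20*t + t^2*2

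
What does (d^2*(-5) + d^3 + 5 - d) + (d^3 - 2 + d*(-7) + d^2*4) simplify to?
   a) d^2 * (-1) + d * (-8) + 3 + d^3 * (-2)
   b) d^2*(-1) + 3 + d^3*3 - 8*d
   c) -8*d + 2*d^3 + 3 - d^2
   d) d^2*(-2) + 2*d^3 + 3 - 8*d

Adding the polynomials and combining like terms:
(d^2*(-5) + d^3 + 5 - d) + (d^3 - 2 + d*(-7) + d^2*4)
= -8*d + 2*d^3 + 3 - d^2
c) -8*d + 2*d^3 + 3 - d^2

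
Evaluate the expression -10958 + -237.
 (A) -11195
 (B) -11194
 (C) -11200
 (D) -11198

-10958 + -237 = -11195
A) -11195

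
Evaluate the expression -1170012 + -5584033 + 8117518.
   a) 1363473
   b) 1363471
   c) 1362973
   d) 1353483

First: -1170012 + -5584033 = -6754045
Then: -6754045 + 8117518 = 1363473
a) 1363473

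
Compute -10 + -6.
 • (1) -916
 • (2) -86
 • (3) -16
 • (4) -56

-10 + -6 = -16
3) -16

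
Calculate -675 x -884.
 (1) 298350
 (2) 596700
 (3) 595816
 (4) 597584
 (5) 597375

-675 * -884 = 596700
2) 596700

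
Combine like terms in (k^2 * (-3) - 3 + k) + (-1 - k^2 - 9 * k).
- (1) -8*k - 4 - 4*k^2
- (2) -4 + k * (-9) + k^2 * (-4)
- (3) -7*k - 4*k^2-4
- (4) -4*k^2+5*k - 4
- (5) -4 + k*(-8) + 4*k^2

Adding the polynomials and combining like terms:
(k^2*(-3) - 3 + k) + (-1 - k^2 - 9*k)
= -8*k - 4 - 4*k^2
1) -8*k - 4 - 4*k^2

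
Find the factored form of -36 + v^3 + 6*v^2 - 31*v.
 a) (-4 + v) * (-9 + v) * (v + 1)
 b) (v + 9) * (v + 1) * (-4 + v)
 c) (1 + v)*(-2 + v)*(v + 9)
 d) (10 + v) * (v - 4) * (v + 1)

We need to factor -36 + v^3 + 6*v^2 - 31*v.
The factored form is (v + 9) * (v + 1) * (-4 + v).
b) (v + 9) * (v + 1) * (-4 + v)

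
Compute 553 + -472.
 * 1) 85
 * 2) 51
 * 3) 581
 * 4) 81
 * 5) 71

553 + -472 = 81
4) 81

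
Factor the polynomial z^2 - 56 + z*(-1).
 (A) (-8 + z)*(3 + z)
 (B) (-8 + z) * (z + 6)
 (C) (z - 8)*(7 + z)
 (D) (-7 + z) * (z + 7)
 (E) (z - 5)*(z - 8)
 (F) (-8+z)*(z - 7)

We need to factor z^2 - 56 + z*(-1).
The factored form is (z - 8)*(7 + z).
C) (z - 8)*(7 + z)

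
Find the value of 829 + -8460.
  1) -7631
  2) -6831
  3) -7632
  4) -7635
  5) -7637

829 + -8460 = -7631
1) -7631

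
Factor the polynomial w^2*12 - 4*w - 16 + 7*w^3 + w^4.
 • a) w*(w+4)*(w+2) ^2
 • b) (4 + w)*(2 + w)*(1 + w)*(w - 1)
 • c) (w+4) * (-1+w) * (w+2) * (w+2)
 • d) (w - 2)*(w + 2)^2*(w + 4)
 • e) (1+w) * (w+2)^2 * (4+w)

We need to factor w^2*12 - 4*w - 16 + 7*w^3 + w^4.
The factored form is (w+4) * (-1+w) * (w+2) * (w+2).
c) (w+4) * (-1+w) * (w+2) * (w+2)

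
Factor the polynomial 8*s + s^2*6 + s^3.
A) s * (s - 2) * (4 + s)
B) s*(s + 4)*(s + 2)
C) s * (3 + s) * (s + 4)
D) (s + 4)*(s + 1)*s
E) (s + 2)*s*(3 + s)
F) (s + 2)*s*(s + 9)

We need to factor 8*s + s^2*6 + s^3.
The factored form is s*(s + 4)*(s + 2).
B) s*(s + 4)*(s + 2)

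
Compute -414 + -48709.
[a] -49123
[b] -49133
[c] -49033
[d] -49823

-414 + -48709 = -49123
a) -49123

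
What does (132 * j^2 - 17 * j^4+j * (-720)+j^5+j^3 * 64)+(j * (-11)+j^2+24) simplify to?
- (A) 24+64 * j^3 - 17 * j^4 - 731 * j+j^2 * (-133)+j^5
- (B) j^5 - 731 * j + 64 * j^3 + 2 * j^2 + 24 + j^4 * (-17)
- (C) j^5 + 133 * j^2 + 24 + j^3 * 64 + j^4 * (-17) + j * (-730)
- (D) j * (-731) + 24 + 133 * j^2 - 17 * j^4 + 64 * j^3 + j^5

Adding the polynomials and combining like terms:
(132*j^2 - 17*j^4 + j*(-720) + j^5 + j^3*64) + (j*(-11) + j^2 + 24)
= j * (-731) + 24 + 133 * j^2 - 17 * j^4 + 64 * j^3 + j^5
D) j * (-731) + 24 + 133 * j^2 - 17 * j^4 + 64 * j^3 + j^5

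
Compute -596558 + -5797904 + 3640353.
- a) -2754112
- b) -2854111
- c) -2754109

First: -596558 + -5797904 = -6394462
Then: -6394462 + 3640353 = -2754109
c) -2754109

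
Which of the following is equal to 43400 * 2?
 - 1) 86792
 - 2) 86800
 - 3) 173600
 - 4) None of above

43400 * 2 = 86800
2) 86800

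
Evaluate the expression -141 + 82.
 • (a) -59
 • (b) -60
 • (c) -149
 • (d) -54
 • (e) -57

-141 + 82 = -59
a) -59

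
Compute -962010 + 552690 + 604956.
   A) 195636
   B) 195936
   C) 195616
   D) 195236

First: -962010 + 552690 = -409320
Then: -409320 + 604956 = 195636
A) 195636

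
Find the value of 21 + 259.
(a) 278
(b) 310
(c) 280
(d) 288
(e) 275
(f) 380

21 + 259 = 280
c) 280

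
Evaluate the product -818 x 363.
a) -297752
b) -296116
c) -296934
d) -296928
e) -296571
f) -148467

-818 * 363 = -296934
c) -296934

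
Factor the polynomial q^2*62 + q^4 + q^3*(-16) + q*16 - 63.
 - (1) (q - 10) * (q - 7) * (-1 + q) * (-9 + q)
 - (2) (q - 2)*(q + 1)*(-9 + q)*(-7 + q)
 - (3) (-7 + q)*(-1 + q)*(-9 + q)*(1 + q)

We need to factor q^2*62 + q^4 + q^3*(-16) + q*16 - 63.
The factored form is (-7 + q)*(-1 + q)*(-9 + q)*(1 + q).
3) (-7 + q)*(-1 + q)*(-9 + q)*(1 + q)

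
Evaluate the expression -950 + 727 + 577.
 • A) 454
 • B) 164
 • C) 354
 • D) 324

First: -950 + 727 = -223
Then: -223 + 577 = 354
C) 354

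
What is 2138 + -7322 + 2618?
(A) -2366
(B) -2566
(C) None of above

First: 2138 + -7322 = -5184
Then: -5184 + 2618 = -2566
B) -2566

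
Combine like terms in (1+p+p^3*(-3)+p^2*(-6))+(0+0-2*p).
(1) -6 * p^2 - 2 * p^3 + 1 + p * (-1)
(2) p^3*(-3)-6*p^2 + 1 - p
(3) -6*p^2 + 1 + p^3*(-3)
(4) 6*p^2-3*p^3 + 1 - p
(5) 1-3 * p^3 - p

Adding the polynomials and combining like terms:
(1 + p + p^3*(-3) + p^2*(-6)) + (0 + 0 - 2*p)
= p^3*(-3)-6*p^2 + 1 - p
2) p^3*(-3)-6*p^2 + 1 - p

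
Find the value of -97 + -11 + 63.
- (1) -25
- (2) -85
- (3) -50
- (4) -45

First: -97 + -11 = -108
Then: -108 + 63 = -45
4) -45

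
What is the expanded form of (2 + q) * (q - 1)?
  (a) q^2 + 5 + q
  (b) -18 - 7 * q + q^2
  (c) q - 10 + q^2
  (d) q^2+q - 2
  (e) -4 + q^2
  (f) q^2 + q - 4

Expanding (2 + q) * (q - 1):
= q^2+q - 2
d) q^2+q - 2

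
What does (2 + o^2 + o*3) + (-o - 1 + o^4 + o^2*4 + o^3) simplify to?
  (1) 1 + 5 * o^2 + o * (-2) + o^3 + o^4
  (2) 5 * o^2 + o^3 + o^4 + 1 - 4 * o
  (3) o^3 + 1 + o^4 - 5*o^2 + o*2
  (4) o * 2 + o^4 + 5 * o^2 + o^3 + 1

Adding the polynomials and combining like terms:
(2 + o^2 + o*3) + (-o - 1 + o^4 + o^2*4 + o^3)
= o * 2 + o^4 + 5 * o^2 + o^3 + 1
4) o * 2 + o^4 + 5 * o^2 + o^3 + 1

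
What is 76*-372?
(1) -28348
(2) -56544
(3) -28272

76 * -372 = -28272
3) -28272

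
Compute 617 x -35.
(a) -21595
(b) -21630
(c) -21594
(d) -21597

617 * -35 = -21595
a) -21595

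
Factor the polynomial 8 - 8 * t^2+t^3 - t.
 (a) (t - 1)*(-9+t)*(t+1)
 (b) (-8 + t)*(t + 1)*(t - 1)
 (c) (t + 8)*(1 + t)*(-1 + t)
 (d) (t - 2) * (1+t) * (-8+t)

We need to factor 8 - 8 * t^2+t^3 - t.
The factored form is (-8 + t)*(t + 1)*(t - 1).
b) (-8 + t)*(t + 1)*(t - 1)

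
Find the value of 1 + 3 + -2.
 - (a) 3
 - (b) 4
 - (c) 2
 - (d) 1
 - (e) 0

First: 1 + 3 = 4
Then: 4 + -2 = 2
c) 2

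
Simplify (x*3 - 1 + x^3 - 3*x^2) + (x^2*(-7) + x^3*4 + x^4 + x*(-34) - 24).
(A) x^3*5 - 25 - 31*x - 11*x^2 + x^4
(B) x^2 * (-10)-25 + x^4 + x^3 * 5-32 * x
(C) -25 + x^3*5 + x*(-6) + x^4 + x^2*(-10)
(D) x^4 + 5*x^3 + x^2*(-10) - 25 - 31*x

Adding the polynomials and combining like terms:
(x*3 - 1 + x^3 - 3*x^2) + (x^2*(-7) + x^3*4 + x^4 + x*(-34) - 24)
= x^4 + 5*x^3 + x^2*(-10) - 25 - 31*x
D) x^4 + 5*x^3 + x^2*(-10) - 25 - 31*x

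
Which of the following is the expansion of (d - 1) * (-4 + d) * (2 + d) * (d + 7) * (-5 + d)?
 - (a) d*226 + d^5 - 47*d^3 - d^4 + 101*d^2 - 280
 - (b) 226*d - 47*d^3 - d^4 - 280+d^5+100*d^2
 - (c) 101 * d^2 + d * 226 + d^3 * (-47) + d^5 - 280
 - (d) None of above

Expanding (d - 1) * (-4 + d) * (2 + d) * (d + 7) * (-5 + d):
= d*226 + d^5 - 47*d^3 - d^4 + 101*d^2 - 280
a) d*226 + d^5 - 47*d^3 - d^4 + 101*d^2 - 280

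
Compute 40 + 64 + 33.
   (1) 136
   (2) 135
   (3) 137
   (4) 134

First: 40 + 64 = 104
Then: 104 + 33 = 137
3) 137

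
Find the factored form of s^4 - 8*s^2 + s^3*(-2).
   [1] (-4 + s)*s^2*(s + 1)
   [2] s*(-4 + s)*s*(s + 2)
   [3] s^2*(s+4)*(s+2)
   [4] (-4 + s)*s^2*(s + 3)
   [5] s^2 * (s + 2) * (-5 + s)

We need to factor s^4 - 8*s^2 + s^3*(-2).
The factored form is s*(-4 + s)*s*(s + 2).
2) s*(-4 + s)*s*(s + 2)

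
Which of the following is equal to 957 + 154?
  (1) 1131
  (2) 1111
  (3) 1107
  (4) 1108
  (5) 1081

957 + 154 = 1111
2) 1111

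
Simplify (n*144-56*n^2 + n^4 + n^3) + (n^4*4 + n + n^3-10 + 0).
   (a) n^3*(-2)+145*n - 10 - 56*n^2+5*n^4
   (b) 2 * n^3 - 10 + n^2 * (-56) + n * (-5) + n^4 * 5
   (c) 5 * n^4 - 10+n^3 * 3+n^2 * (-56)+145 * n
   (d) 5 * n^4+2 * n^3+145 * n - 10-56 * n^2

Adding the polynomials and combining like terms:
(n*144 - 56*n^2 + n^4 + n^3) + (n^4*4 + n + n^3 - 10 + 0)
= 5 * n^4+2 * n^3+145 * n - 10-56 * n^2
d) 5 * n^4+2 * n^3+145 * n - 10-56 * n^2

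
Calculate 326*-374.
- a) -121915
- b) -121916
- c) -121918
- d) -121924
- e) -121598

326 * -374 = -121924
d) -121924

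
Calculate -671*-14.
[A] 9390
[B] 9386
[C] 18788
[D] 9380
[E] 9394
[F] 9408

-671 * -14 = 9394
E) 9394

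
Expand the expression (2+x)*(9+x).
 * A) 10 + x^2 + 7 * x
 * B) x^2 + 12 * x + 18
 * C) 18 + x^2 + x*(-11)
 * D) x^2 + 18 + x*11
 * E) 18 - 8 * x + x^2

Expanding (2+x)*(9+x):
= x^2 + 18 + x*11
D) x^2 + 18 + x*11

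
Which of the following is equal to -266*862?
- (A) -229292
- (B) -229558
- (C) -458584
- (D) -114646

-266 * 862 = -229292
A) -229292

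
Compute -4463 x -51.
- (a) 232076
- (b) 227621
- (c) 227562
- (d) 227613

-4463 * -51 = 227613
d) 227613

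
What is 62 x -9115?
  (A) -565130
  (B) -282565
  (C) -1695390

62 * -9115 = -565130
A) -565130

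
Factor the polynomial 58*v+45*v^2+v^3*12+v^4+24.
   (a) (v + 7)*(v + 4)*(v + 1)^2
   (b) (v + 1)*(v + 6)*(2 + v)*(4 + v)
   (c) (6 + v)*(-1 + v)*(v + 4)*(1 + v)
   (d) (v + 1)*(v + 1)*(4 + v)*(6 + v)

We need to factor 58*v+45*v^2+v^3*12+v^4+24.
The factored form is (v + 1)*(v + 1)*(4 + v)*(6 + v).
d) (v + 1)*(v + 1)*(4 + v)*(6 + v)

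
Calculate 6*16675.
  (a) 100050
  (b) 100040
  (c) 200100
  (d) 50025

6 * 16675 = 100050
a) 100050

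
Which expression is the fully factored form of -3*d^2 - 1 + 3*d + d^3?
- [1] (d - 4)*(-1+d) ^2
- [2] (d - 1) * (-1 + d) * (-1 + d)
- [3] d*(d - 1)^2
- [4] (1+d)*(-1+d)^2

We need to factor -3*d^2 - 1 + 3*d + d^3.
The factored form is (d - 1) * (-1 + d) * (-1 + d).
2) (d - 1) * (-1 + d) * (-1 + d)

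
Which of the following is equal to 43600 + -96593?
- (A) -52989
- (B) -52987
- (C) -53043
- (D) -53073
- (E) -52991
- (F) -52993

43600 + -96593 = -52993
F) -52993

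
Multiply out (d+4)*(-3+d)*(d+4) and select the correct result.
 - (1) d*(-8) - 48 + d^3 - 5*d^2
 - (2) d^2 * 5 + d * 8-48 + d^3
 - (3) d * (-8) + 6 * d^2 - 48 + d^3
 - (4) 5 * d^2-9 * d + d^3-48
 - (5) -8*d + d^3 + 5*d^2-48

Expanding (d+4)*(-3+d)*(d+4):
= -8*d + d^3 + 5*d^2-48
5) -8*d + d^3 + 5*d^2-48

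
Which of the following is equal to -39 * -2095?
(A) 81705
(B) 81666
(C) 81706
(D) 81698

-39 * -2095 = 81705
A) 81705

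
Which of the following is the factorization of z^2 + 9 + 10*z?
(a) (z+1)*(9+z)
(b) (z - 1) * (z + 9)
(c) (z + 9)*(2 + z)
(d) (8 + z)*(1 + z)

We need to factor z^2 + 9 + 10*z.
The factored form is (z+1)*(9+z).
a) (z+1)*(9+z)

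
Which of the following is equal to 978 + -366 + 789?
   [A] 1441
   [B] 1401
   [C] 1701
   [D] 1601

First: 978 + -366 = 612
Then: 612 + 789 = 1401
B) 1401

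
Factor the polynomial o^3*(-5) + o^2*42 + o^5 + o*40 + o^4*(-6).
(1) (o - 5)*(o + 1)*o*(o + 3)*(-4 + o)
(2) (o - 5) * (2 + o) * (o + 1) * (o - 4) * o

We need to factor o^3*(-5) + o^2*42 + o^5 + o*40 + o^4*(-6).
The factored form is (o - 5) * (2 + o) * (o + 1) * (o - 4) * o.
2) (o - 5) * (2 + o) * (o + 1) * (o - 4) * o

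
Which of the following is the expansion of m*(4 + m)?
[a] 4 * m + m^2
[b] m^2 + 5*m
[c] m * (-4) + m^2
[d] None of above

Expanding m*(4 + m):
= 4 * m + m^2
a) 4 * m + m^2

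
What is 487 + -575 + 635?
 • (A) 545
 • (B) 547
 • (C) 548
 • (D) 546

First: 487 + -575 = -88
Then: -88 + 635 = 547
B) 547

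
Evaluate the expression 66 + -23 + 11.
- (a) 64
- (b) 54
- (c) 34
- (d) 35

First: 66 + -23 = 43
Then: 43 + 11 = 54
b) 54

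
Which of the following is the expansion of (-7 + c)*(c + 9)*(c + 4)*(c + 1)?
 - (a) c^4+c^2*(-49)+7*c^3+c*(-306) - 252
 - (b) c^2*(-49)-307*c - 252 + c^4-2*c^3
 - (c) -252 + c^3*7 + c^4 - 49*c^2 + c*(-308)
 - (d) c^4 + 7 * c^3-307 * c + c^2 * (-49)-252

Expanding (-7 + c)*(c + 9)*(c + 4)*(c + 1):
= c^4 + 7 * c^3-307 * c + c^2 * (-49)-252
d) c^4 + 7 * c^3-307 * c + c^2 * (-49)-252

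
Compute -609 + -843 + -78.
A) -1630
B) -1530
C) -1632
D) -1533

First: -609 + -843 = -1452
Then: -1452 + -78 = -1530
B) -1530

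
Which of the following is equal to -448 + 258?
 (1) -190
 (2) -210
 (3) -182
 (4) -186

-448 + 258 = -190
1) -190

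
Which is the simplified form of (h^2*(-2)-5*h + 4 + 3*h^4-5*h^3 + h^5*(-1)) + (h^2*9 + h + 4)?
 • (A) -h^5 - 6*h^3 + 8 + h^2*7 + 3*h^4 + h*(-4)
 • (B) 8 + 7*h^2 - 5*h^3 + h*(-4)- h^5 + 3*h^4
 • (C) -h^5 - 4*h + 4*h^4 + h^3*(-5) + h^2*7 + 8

Adding the polynomials and combining like terms:
(h^2*(-2) - 5*h + 4 + 3*h^4 - 5*h^3 + h^5*(-1)) + (h^2*9 + h + 4)
= 8 + 7*h^2 - 5*h^3 + h*(-4)- h^5 + 3*h^4
B) 8 + 7*h^2 - 5*h^3 + h*(-4)- h^5 + 3*h^4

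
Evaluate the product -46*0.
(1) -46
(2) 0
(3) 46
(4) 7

-46 * 0 = 0
2) 0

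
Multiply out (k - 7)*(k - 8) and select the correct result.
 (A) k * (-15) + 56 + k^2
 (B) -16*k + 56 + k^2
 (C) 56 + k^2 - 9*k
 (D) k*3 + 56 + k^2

Expanding (k - 7)*(k - 8):
= k * (-15) + 56 + k^2
A) k * (-15) + 56 + k^2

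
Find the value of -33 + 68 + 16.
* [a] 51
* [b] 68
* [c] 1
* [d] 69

First: -33 + 68 = 35
Then: 35 + 16 = 51
a) 51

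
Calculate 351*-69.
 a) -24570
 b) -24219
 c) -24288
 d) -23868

351 * -69 = -24219
b) -24219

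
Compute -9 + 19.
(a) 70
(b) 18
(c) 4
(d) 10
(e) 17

-9 + 19 = 10
d) 10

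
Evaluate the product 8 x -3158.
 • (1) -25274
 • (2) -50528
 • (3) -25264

8 * -3158 = -25264
3) -25264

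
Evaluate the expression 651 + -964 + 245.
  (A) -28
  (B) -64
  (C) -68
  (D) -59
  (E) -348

First: 651 + -964 = -313
Then: -313 + 245 = -68
C) -68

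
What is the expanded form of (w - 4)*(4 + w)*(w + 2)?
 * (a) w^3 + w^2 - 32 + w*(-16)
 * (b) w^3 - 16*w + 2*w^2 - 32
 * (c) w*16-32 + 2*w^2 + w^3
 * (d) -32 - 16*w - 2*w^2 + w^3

Expanding (w - 4)*(4 + w)*(w + 2):
= w^3 - 16*w + 2*w^2 - 32
b) w^3 - 16*w + 2*w^2 - 32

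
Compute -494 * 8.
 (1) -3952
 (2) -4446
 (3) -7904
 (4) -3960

-494 * 8 = -3952
1) -3952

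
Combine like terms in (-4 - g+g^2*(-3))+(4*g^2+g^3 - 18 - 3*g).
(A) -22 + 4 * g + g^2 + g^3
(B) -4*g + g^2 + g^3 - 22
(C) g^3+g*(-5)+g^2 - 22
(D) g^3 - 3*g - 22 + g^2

Adding the polynomials and combining like terms:
(-4 - g + g^2*(-3)) + (4*g^2 + g^3 - 18 - 3*g)
= -4*g + g^2 + g^3 - 22
B) -4*g + g^2 + g^3 - 22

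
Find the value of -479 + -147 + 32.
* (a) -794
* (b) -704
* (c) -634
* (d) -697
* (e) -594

First: -479 + -147 = -626
Then: -626 + 32 = -594
e) -594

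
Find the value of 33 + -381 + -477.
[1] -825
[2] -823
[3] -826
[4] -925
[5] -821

First: 33 + -381 = -348
Then: -348 + -477 = -825
1) -825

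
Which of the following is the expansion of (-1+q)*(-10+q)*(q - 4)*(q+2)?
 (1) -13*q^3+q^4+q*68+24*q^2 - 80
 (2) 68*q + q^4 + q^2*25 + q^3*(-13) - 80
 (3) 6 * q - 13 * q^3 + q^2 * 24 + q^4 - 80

Expanding (-1+q)*(-10+q)*(q - 4)*(q+2):
= -13*q^3+q^4+q*68+24*q^2 - 80
1) -13*q^3+q^4+q*68+24*q^2 - 80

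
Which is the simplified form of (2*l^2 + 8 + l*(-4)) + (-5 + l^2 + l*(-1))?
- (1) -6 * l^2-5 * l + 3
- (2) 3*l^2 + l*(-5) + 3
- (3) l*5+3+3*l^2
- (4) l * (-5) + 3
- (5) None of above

Adding the polynomials and combining like terms:
(2*l^2 + 8 + l*(-4)) + (-5 + l^2 + l*(-1))
= 3*l^2 + l*(-5) + 3
2) 3*l^2 + l*(-5) + 3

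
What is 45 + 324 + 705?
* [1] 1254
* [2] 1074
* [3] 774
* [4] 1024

First: 45 + 324 = 369
Then: 369 + 705 = 1074
2) 1074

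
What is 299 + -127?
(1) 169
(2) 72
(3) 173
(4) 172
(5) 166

299 + -127 = 172
4) 172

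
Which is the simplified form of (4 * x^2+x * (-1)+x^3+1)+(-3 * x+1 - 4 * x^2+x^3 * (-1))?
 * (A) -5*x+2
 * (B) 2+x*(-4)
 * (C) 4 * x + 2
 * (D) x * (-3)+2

Adding the polynomials and combining like terms:
(4*x^2 + x*(-1) + x^3 + 1) + (-3*x + 1 - 4*x^2 + x^3*(-1))
= 2+x*(-4)
B) 2+x*(-4)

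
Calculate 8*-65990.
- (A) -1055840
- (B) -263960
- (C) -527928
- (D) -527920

8 * -65990 = -527920
D) -527920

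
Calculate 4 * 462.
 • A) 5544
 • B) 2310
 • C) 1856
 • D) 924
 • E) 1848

4 * 462 = 1848
E) 1848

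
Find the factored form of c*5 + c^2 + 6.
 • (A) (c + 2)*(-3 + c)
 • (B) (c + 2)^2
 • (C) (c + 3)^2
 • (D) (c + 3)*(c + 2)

We need to factor c*5 + c^2 + 6.
The factored form is (c + 3)*(c + 2).
D) (c + 3)*(c + 2)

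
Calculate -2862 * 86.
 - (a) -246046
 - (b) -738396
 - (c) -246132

-2862 * 86 = -246132
c) -246132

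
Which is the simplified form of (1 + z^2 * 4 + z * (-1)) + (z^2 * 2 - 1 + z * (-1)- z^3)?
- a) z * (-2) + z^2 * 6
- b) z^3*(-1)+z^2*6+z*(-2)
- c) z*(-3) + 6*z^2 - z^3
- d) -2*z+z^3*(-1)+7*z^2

Adding the polynomials and combining like terms:
(1 + z^2*4 + z*(-1)) + (z^2*2 - 1 + z*(-1) - z^3)
= z^3*(-1)+z^2*6+z*(-2)
b) z^3*(-1)+z^2*6+z*(-2)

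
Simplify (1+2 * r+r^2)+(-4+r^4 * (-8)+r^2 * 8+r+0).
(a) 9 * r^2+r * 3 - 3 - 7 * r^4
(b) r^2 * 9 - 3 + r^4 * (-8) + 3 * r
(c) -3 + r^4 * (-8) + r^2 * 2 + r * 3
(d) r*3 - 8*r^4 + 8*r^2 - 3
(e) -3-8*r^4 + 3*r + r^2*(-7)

Adding the polynomials and combining like terms:
(1 + 2*r + r^2) + (-4 + r^4*(-8) + r^2*8 + r + 0)
= r^2 * 9 - 3 + r^4 * (-8) + 3 * r
b) r^2 * 9 - 3 + r^4 * (-8) + 3 * r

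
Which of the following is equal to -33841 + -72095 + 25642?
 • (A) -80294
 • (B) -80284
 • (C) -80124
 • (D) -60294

First: -33841 + -72095 = -105936
Then: -105936 + 25642 = -80294
A) -80294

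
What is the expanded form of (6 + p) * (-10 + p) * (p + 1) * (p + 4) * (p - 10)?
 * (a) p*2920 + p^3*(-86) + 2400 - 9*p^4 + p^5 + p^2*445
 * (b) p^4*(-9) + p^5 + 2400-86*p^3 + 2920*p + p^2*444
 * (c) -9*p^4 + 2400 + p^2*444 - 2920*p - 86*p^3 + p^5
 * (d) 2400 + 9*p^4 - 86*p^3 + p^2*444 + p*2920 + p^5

Expanding (6 + p) * (-10 + p) * (p + 1) * (p + 4) * (p - 10):
= p^4*(-9) + p^5 + 2400-86*p^3 + 2920*p + p^2*444
b) p^4*(-9) + p^5 + 2400-86*p^3 + 2920*p + p^2*444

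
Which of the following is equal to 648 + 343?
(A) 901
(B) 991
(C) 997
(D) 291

648 + 343 = 991
B) 991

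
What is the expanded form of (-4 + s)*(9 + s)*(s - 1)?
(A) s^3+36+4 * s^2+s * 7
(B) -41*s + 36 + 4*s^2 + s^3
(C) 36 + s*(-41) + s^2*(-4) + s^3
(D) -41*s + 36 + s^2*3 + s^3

Expanding (-4 + s)*(9 + s)*(s - 1):
= -41*s + 36 + 4*s^2 + s^3
B) -41*s + 36 + 4*s^2 + s^3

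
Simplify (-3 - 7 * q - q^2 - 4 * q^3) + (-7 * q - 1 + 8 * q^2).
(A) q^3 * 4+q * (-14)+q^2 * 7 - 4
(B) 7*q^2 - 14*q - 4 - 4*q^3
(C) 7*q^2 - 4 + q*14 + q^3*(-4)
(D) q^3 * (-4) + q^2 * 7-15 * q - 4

Adding the polynomials and combining like terms:
(-3 - 7*q - q^2 - 4*q^3) + (-7*q - 1 + 8*q^2)
= 7*q^2 - 14*q - 4 - 4*q^3
B) 7*q^2 - 14*q - 4 - 4*q^3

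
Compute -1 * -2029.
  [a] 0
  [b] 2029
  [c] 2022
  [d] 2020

-1 * -2029 = 2029
b) 2029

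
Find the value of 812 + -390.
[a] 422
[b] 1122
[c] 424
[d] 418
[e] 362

812 + -390 = 422
a) 422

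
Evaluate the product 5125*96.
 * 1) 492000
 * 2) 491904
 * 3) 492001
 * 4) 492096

5125 * 96 = 492000
1) 492000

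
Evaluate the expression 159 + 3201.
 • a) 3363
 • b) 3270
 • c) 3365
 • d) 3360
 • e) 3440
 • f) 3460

159 + 3201 = 3360
d) 3360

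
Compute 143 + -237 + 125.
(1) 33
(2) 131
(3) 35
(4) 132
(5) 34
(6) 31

First: 143 + -237 = -94
Then: -94 + 125 = 31
6) 31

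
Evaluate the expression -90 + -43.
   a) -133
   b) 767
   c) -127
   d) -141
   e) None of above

-90 + -43 = -133
a) -133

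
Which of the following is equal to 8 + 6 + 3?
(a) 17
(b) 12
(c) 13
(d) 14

First: 8 + 6 = 14
Then: 14 + 3 = 17
a) 17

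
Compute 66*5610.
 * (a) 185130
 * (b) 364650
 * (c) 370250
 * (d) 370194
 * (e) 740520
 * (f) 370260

66 * 5610 = 370260
f) 370260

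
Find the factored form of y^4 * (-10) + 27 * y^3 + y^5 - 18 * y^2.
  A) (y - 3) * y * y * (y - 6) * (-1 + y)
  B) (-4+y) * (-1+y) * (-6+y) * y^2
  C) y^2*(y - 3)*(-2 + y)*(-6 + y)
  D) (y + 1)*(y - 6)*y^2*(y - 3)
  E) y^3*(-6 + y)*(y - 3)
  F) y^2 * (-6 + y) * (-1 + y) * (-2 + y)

We need to factor y^4 * (-10) + 27 * y^3 + y^5 - 18 * y^2.
The factored form is (y - 3) * y * y * (y - 6) * (-1 + y).
A) (y - 3) * y * y * (y - 6) * (-1 + y)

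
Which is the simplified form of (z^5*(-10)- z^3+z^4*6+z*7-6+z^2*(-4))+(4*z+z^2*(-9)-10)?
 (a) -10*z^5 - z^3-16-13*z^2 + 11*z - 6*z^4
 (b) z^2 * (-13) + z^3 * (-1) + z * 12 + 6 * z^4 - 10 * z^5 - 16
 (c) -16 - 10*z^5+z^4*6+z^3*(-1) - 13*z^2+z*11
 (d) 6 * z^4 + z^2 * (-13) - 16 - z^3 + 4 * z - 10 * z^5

Adding the polynomials and combining like terms:
(z^5*(-10) - z^3 + z^4*6 + z*7 - 6 + z^2*(-4)) + (4*z + z^2*(-9) - 10)
= -16 - 10*z^5+z^4*6+z^3*(-1) - 13*z^2+z*11
c) -16 - 10*z^5+z^4*6+z^3*(-1) - 13*z^2+z*11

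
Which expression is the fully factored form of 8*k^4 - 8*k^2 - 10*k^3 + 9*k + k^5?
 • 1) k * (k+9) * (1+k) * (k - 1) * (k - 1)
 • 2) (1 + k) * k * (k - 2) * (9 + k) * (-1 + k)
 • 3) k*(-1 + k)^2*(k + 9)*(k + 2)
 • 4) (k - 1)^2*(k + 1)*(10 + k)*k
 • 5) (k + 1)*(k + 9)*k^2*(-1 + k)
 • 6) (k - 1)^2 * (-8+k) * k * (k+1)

We need to factor 8*k^4 - 8*k^2 - 10*k^3 + 9*k + k^5.
The factored form is k * (k+9) * (1+k) * (k - 1) * (k - 1).
1) k * (k+9) * (1+k) * (k - 1) * (k - 1)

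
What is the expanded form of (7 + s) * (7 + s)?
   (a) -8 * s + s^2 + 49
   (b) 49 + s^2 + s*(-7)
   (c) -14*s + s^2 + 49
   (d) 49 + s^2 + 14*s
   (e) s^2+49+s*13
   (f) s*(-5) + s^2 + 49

Expanding (7 + s) * (7 + s):
= 49 + s^2 + 14*s
d) 49 + s^2 + 14*s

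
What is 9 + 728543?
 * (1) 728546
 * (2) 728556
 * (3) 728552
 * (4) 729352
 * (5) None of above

9 + 728543 = 728552
3) 728552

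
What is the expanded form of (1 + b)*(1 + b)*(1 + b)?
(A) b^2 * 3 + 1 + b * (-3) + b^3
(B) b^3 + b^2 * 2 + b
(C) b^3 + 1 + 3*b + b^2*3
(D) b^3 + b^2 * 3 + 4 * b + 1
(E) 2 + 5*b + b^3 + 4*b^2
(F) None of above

Expanding (1 + b)*(1 + b)*(1 + b):
= b^3 + 1 + 3*b + b^2*3
C) b^3 + 1 + 3*b + b^2*3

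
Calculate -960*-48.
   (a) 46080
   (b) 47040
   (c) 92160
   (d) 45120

-960 * -48 = 46080
a) 46080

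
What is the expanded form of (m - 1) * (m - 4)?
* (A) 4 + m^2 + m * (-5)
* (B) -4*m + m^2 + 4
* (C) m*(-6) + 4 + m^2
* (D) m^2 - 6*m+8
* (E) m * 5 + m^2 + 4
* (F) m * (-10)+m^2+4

Expanding (m - 1) * (m - 4):
= 4 + m^2 + m * (-5)
A) 4 + m^2 + m * (-5)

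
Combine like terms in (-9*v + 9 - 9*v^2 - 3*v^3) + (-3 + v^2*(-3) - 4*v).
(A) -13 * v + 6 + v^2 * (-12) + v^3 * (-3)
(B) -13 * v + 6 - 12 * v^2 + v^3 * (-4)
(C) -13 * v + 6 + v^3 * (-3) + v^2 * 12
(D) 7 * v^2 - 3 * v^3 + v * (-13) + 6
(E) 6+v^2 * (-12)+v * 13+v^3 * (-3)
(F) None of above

Adding the polynomials and combining like terms:
(-9*v + 9 - 9*v^2 - 3*v^3) + (-3 + v^2*(-3) - 4*v)
= -13 * v + 6 + v^2 * (-12) + v^3 * (-3)
A) -13 * v + 6 + v^2 * (-12) + v^3 * (-3)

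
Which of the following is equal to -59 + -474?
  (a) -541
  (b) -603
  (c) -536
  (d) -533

-59 + -474 = -533
d) -533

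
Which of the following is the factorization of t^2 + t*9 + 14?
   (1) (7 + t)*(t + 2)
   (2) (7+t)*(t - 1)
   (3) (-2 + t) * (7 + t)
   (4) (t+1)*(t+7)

We need to factor t^2 + t*9 + 14.
The factored form is (7 + t)*(t + 2).
1) (7 + t)*(t + 2)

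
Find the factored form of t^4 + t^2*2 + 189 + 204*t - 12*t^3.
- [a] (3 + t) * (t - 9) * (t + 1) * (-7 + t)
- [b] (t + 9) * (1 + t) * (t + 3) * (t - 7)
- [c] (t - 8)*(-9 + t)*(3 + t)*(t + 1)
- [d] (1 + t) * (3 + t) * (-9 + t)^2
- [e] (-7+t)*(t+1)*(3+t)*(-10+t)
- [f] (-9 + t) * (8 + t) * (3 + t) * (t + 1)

We need to factor t^4 + t^2*2 + 189 + 204*t - 12*t^3.
The factored form is (3 + t) * (t - 9) * (t + 1) * (-7 + t).
a) (3 + t) * (t - 9) * (t + 1) * (-7 + t)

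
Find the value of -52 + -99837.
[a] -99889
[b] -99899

-52 + -99837 = -99889
a) -99889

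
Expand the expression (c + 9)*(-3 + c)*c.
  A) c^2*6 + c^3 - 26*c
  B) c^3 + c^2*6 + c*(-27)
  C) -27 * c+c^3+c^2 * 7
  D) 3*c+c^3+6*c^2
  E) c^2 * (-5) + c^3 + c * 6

Expanding (c + 9)*(-3 + c)*c:
= c^3 + c^2*6 + c*(-27)
B) c^3 + c^2*6 + c*(-27)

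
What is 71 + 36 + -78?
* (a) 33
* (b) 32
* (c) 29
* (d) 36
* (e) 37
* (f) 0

First: 71 + 36 = 107
Then: 107 + -78 = 29
c) 29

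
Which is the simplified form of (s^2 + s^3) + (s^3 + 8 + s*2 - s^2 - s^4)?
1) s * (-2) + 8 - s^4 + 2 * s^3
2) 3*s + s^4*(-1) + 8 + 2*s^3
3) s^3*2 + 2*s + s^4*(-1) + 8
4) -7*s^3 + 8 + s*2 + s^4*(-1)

Adding the polynomials and combining like terms:
(s^2 + s^3) + (s^3 + 8 + s*2 - s^2 - s^4)
= s^3*2 + 2*s + s^4*(-1) + 8
3) s^3*2 + 2*s + s^4*(-1) + 8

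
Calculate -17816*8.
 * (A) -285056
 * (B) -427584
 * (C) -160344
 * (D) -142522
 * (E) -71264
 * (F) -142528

-17816 * 8 = -142528
F) -142528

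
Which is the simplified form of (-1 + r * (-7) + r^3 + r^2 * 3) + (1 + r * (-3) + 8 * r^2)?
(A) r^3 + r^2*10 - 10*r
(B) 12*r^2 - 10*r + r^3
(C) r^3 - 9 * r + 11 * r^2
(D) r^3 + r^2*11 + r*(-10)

Adding the polynomials and combining like terms:
(-1 + r*(-7) + r^3 + r^2*3) + (1 + r*(-3) + 8*r^2)
= r^3 + r^2*11 + r*(-10)
D) r^3 + r^2*11 + r*(-10)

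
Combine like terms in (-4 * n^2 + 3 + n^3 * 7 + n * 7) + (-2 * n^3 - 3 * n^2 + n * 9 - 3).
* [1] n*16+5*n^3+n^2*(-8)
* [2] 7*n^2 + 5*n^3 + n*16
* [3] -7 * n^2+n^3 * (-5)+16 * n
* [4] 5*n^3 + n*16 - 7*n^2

Adding the polynomials and combining like terms:
(-4*n^2 + 3 + n^3*7 + n*7) + (-2*n^3 - 3*n^2 + n*9 - 3)
= 5*n^3 + n*16 - 7*n^2
4) 5*n^3 + n*16 - 7*n^2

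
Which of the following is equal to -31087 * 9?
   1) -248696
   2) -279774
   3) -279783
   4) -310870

-31087 * 9 = -279783
3) -279783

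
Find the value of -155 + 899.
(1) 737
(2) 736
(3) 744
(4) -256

-155 + 899 = 744
3) 744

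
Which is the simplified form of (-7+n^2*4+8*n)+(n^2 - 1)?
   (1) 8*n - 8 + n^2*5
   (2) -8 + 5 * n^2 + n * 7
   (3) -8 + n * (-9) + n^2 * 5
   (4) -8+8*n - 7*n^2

Adding the polynomials and combining like terms:
(-7 + n^2*4 + 8*n) + (n^2 - 1)
= 8*n - 8 + n^2*5
1) 8*n - 8 + n^2*5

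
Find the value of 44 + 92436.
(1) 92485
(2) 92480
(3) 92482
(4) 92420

44 + 92436 = 92480
2) 92480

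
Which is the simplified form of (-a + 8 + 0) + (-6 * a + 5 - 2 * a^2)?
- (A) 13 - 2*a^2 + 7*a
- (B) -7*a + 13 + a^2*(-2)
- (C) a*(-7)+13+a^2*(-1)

Adding the polynomials and combining like terms:
(-a + 8 + 0) + (-6*a + 5 - 2*a^2)
= -7*a + 13 + a^2*(-2)
B) -7*a + 13 + a^2*(-2)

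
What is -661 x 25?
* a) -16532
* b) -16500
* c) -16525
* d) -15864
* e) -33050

-661 * 25 = -16525
c) -16525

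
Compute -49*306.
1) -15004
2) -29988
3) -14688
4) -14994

-49 * 306 = -14994
4) -14994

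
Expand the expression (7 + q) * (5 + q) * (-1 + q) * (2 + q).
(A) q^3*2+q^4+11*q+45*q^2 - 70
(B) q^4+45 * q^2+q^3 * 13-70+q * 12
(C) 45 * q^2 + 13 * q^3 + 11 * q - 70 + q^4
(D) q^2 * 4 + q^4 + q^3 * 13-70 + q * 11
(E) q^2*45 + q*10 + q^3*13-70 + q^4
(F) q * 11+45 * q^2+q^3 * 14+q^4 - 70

Expanding (7 + q) * (5 + q) * (-1 + q) * (2 + q):
= 45 * q^2 + 13 * q^3 + 11 * q - 70 + q^4
C) 45 * q^2 + 13 * q^3 + 11 * q - 70 + q^4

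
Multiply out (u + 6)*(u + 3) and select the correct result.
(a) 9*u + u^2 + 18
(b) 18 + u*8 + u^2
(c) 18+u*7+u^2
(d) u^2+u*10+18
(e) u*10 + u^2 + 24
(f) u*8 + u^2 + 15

Expanding (u + 6)*(u + 3):
= 9*u + u^2 + 18
a) 9*u + u^2 + 18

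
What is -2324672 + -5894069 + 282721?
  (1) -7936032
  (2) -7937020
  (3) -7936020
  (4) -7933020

First: -2324672 + -5894069 = -8218741
Then: -8218741 + 282721 = -7936020
3) -7936020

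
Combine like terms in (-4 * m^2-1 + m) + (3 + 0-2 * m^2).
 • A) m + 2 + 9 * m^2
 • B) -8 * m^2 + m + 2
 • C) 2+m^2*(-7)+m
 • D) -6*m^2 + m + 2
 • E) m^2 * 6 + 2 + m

Adding the polynomials and combining like terms:
(-4*m^2 - 1 + m) + (3 + 0 - 2*m^2)
= -6*m^2 + m + 2
D) -6*m^2 + m + 2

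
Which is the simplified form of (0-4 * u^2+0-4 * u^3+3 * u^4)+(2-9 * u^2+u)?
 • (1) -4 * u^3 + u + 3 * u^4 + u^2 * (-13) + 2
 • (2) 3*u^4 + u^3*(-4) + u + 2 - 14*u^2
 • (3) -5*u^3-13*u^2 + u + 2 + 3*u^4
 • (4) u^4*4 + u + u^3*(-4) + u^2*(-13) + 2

Adding the polynomials and combining like terms:
(0 - 4*u^2 + 0 - 4*u^3 + 3*u^4) + (2 - 9*u^2 + u)
= -4 * u^3 + u + 3 * u^4 + u^2 * (-13) + 2
1) -4 * u^3 + u + 3 * u^4 + u^2 * (-13) + 2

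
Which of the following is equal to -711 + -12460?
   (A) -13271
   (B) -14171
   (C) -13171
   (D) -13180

-711 + -12460 = -13171
C) -13171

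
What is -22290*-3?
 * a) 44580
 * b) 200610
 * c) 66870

-22290 * -3 = 66870
c) 66870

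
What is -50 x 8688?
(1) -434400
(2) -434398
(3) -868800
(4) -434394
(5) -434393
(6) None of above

-50 * 8688 = -434400
1) -434400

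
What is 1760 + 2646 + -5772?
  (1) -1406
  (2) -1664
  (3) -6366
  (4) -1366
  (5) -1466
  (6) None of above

First: 1760 + 2646 = 4406
Then: 4406 + -5772 = -1366
4) -1366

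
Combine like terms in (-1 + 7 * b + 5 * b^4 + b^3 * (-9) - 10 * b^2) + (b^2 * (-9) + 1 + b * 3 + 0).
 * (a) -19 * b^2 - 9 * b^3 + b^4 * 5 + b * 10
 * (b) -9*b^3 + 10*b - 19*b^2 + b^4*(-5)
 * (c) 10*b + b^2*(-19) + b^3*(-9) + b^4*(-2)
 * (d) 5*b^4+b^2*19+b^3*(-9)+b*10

Adding the polynomials and combining like terms:
(-1 + 7*b + 5*b^4 + b^3*(-9) - 10*b^2) + (b^2*(-9) + 1 + b*3 + 0)
= -19 * b^2 - 9 * b^3 + b^4 * 5 + b * 10
a) -19 * b^2 - 9 * b^3 + b^4 * 5 + b * 10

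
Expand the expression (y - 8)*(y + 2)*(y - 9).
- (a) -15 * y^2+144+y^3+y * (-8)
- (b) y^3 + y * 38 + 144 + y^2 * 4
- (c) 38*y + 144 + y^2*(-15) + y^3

Expanding (y - 8)*(y + 2)*(y - 9):
= 38*y + 144 + y^2*(-15) + y^3
c) 38*y + 144 + y^2*(-15) + y^3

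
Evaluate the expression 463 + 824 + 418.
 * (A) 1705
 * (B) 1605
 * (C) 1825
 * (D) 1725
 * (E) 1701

First: 463 + 824 = 1287
Then: 1287 + 418 = 1705
A) 1705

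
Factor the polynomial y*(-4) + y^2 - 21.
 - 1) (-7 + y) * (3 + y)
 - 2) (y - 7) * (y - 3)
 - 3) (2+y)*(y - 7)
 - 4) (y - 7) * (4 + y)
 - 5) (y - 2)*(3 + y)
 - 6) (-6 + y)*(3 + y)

We need to factor y*(-4) + y^2 - 21.
The factored form is (-7 + y) * (3 + y).
1) (-7 + y) * (3 + y)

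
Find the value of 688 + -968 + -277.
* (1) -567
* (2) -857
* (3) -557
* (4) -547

First: 688 + -968 = -280
Then: -280 + -277 = -557
3) -557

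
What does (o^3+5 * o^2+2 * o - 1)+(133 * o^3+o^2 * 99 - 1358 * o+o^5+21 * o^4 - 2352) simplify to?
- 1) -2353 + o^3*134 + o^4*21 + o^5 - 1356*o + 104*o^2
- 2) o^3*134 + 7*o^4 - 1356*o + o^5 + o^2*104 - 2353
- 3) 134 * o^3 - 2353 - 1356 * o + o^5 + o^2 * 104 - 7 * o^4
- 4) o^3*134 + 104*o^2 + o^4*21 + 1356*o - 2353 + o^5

Adding the polynomials and combining like terms:
(o^3 + 5*o^2 + 2*o - 1) + (133*o^3 + o^2*99 - 1358*o + o^5 + 21*o^4 - 2352)
= -2353 + o^3*134 + o^4*21 + o^5 - 1356*o + 104*o^2
1) -2353 + o^3*134 + o^4*21 + o^5 - 1356*o + 104*o^2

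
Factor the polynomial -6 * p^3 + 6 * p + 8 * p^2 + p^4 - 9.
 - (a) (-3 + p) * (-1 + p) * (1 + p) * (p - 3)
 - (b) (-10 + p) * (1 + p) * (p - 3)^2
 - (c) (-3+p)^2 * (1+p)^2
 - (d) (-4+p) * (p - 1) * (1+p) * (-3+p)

We need to factor -6 * p^3 + 6 * p + 8 * p^2 + p^4 - 9.
The factored form is (-3 + p) * (-1 + p) * (1 + p) * (p - 3).
a) (-3 + p) * (-1 + p) * (1 + p) * (p - 3)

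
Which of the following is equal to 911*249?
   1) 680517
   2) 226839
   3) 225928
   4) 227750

911 * 249 = 226839
2) 226839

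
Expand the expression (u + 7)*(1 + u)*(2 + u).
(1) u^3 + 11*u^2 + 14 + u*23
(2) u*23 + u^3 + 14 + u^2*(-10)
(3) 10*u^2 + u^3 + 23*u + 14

Expanding (u + 7)*(1 + u)*(2 + u):
= 10*u^2 + u^3 + 23*u + 14
3) 10*u^2 + u^3 + 23*u + 14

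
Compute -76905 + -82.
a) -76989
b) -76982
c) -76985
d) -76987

-76905 + -82 = -76987
d) -76987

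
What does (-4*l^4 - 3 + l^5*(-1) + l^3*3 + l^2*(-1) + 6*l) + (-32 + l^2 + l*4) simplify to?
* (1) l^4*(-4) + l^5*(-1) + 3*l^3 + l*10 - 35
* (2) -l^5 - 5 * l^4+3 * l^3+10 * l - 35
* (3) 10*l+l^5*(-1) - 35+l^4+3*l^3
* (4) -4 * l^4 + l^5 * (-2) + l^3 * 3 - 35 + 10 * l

Adding the polynomials and combining like terms:
(-4*l^4 - 3 + l^5*(-1) + l^3*3 + l^2*(-1) + 6*l) + (-32 + l^2 + l*4)
= l^4*(-4) + l^5*(-1) + 3*l^3 + l*10 - 35
1) l^4*(-4) + l^5*(-1) + 3*l^3 + l*10 - 35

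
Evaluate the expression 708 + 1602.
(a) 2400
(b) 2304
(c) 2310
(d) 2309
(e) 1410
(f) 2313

708 + 1602 = 2310
c) 2310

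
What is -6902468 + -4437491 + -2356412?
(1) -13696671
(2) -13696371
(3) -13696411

First: -6902468 + -4437491 = -11339959
Then: -11339959 + -2356412 = -13696371
2) -13696371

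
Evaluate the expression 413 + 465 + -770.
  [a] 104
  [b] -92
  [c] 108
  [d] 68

First: 413 + 465 = 878
Then: 878 + -770 = 108
c) 108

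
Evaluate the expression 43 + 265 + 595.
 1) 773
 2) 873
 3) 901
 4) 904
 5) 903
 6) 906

First: 43 + 265 = 308
Then: 308 + 595 = 903
5) 903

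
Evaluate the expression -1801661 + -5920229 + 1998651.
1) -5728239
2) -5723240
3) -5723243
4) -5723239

First: -1801661 + -5920229 = -7721890
Then: -7721890 + 1998651 = -5723239
4) -5723239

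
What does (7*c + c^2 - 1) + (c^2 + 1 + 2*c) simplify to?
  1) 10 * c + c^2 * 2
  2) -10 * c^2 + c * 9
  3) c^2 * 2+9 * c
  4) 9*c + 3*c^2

Adding the polynomials and combining like terms:
(7*c + c^2 - 1) + (c^2 + 1 + 2*c)
= c^2 * 2+9 * c
3) c^2 * 2+9 * c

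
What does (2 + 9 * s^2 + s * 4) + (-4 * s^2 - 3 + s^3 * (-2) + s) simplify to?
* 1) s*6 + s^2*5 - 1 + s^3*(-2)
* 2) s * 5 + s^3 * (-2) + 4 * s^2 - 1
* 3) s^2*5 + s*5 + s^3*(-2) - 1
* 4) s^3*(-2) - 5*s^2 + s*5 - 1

Adding the polynomials and combining like terms:
(2 + 9*s^2 + s*4) + (-4*s^2 - 3 + s^3*(-2) + s)
= s^2*5 + s*5 + s^3*(-2) - 1
3) s^2*5 + s*5 + s^3*(-2) - 1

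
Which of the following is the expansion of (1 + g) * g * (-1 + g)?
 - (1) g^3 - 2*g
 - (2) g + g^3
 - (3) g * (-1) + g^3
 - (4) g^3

Expanding (1 + g) * g * (-1 + g):
= g * (-1) + g^3
3) g * (-1) + g^3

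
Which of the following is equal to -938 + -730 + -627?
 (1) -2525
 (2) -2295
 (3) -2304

First: -938 + -730 = -1668
Then: -1668 + -627 = -2295
2) -2295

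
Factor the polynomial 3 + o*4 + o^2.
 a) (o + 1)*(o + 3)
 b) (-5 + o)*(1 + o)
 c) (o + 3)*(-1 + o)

We need to factor 3 + o*4 + o^2.
The factored form is (o + 1)*(o + 3).
a) (o + 1)*(o + 3)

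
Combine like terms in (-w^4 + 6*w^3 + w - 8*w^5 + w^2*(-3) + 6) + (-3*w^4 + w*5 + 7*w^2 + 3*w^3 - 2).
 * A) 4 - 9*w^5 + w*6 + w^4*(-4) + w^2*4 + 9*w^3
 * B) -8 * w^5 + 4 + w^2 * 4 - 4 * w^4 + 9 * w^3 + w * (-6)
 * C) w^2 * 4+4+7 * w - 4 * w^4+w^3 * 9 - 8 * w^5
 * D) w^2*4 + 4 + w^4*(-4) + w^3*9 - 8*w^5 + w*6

Adding the polynomials and combining like terms:
(-w^4 + 6*w^3 + w - 8*w^5 + w^2*(-3) + 6) + (-3*w^4 + w*5 + 7*w^2 + 3*w^3 - 2)
= w^2*4 + 4 + w^4*(-4) + w^3*9 - 8*w^5 + w*6
D) w^2*4 + 4 + w^4*(-4) + w^3*9 - 8*w^5 + w*6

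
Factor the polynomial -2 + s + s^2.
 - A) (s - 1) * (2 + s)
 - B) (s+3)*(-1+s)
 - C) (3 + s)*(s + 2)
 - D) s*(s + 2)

We need to factor -2 + s + s^2.
The factored form is (s - 1) * (2 + s).
A) (s - 1) * (2 + s)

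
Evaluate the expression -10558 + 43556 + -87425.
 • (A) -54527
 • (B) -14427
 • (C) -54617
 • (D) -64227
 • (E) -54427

First: -10558 + 43556 = 32998
Then: 32998 + -87425 = -54427
E) -54427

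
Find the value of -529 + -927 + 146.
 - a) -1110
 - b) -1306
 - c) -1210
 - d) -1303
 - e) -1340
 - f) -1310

First: -529 + -927 = -1456
Then: -1456 + 146 = -1310
f) -1310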